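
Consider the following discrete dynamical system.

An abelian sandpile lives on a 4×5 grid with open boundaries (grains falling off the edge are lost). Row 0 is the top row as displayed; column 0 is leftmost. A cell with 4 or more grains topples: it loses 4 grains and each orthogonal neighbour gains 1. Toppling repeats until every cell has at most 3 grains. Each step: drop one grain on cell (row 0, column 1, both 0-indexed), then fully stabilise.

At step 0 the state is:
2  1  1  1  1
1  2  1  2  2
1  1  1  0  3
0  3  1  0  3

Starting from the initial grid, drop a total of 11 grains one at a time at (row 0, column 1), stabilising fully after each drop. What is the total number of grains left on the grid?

0) 2  1  1  1  1
1  2  1  2  2
1  1  1  0  3
0  3  1  0  3
1) 2  2  1  1  1
1  2  1  2  2
1  1  1  0  3
0  3  1  0  3
2) 2  3  1  1  1
1  2  1  2  2
1  1  1  0  3
0  3  1  0  3
3) 3  0  2  1  1
1  3  1  2  2
1  1  1  0  3
0  3  1  0  3
4) 3  1  2  1  1
1  3  1  2  2
1  1  1  0  3
0  3  1  0  3
5) 3  2  2  1  1
1  3  1  2  2
1  1  1  0  3
0  3  1  0  3
6) 3  3  2  1  1
1  3  1  2  2
1  1  1  0  3
0  3  1  0  3
7) 0  2  3  1  1
3  0  2  2  2
1  2  1  0  3
0  3  1  0  3
8) 0  3  3  1  1
3  0  2  2  2
1  2  1  0  3
0  3  1  0  3
9) 1  1  0  2  1
3  1  3  2  2
1  2  1  0  3
0  3  1  0  3
10) 1  2  0  2  1
3  1  3  2  2
1  2  1  0  3
0  3  1  0  3
11) 1  3  0  2  1
3  1  3  2  2
1  2  1  0  3
0  3  1  0  3

32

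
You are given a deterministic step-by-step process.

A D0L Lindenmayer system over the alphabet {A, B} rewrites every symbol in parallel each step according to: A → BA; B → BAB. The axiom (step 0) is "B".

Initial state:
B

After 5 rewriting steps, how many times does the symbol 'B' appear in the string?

89

gen 0: B
gen 1: BAB
gen 2: BABBABAB
gen 3: BABBABABBABBABABBABAB
gen 4: BABBABABBABBABABBABABBABBABABBABBABABBABABBABBABABBABAB
gen 5: BABBABABBABBABABBABABBABBABABBABBABABBABABBABBABABBABABBAB…BBABABBABABBABBABABBABABBABBABABBABBABABBABABBABBABABBABAB  (len 144)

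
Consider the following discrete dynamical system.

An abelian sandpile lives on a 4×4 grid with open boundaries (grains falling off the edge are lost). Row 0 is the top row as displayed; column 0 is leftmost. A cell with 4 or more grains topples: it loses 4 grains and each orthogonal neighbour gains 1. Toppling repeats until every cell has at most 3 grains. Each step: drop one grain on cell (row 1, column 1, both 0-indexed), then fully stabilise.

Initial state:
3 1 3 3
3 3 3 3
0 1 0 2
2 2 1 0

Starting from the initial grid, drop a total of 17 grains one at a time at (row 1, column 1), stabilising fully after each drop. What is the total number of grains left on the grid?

26

gen 0: 3 1 3 3
3 3 3 3
0 1 0 2
2 2 1 0
gen 1: 1 0 2 1
1 3 2 1
1 2 1 3
2 2 1 0
gen 2: 1 1 2 1
2 0 3 1
1 3 1 3
2 2 1 0
gen 3: 1 1 2 1
2 1 3 1
1 3 1 3
2 2 1 0
gen 4: 1 1 2 1
2 2 3 1
1 3 1 3
2 2 1 0
gen 5: 1 1 2 1
2 3 3 1
1 3 1 3
2 2 1 0
gen 6: 1 2 3 1
3 2 0 2
2 0 3 3
2 3 1 0
gen 7: 1 2 3 1
3 3 0 2
2 0 3 3
2 3 1 0
gen 8: 2 3 3 1
0 1 1 2
3 1 3 3
2 3 1 0
gen 9: 2 3 3 1
0 2 1 2
3 1 3 3
2 3 1 0
gen 10: 2 3 3 1
0 3 1 2
3 1 3 3
2 3 1 0
gen 11: 3 1 0 2
1 1 3 2
3 2 3 3
2 3 1 0
gen 12: 3 1 0 2
1 2 3 2
3 2 3 3
2 3 1 0
gen 13: 3 1 0 2
1 3 3 2
3 2 3 3
2 3 1 0
gen 14: 3 2 1 3
3 2 2 0
1 2 2 1
0 1 3 1
gen 15: 3 2 1 3
3 3 2 0
1 2 2 1
0 1 3 1
gen 16: 1 0 2 3
1 2 3 0
2 3 2 1
0 1 3 1
gen 17: 1 0 2 3
1 3 3 0
2 3 2 1
0 1 3 1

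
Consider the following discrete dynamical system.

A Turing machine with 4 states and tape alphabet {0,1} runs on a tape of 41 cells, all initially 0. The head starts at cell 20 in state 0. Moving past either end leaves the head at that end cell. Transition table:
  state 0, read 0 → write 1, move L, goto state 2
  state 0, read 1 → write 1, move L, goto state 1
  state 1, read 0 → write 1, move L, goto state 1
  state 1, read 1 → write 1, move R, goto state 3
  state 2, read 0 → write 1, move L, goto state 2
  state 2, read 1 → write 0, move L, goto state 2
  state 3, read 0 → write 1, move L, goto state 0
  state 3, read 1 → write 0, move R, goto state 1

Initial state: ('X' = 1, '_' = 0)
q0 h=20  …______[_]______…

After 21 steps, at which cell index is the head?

0

0) q0 h=20  …______[_]______…
1) q2 h=19  …______[_]X_____…
2) q2 h=18  …______[_]XX____…
3) q2 h=17  …______[_]XXX___…
4) q2 h=16  …______[_]XXXX__…
5) q2 h=15  …______[_]XXXXX_…
6) q2 h=14  …______[_]XXXXXX…
7) q2 h=13  …______[_]XXXXXX…
8) q2 h=12  …______[_]XXXXXX…
9) q2 h=11  …______[_]XXXXXX…
10) q2 h=10  …______[_]XXXXXX…
11) q2 h= 9  …______[_]XXXXXX…
12) q2 h= 8  …______[_]XXXXXX…
13) q2 h= 7  …______[_]XXXXXX…
14) q2 h= 6  |______[_]XXXXXX…
15) q2 h= 5  |_____[_]XXXXXX…
16) q2 h= 4  |____[_]XXXXXX…
17) q2 h= 3  |___[_]XXXXXX…
18) q2 h= 2  |__[_]XXXXXX…
19) q2 h= 1  |_[_]XXXXXX…
20) q2 h= 0  |[_]XXXXXX…
21) q2 h= 0  |[X]XXXXXX…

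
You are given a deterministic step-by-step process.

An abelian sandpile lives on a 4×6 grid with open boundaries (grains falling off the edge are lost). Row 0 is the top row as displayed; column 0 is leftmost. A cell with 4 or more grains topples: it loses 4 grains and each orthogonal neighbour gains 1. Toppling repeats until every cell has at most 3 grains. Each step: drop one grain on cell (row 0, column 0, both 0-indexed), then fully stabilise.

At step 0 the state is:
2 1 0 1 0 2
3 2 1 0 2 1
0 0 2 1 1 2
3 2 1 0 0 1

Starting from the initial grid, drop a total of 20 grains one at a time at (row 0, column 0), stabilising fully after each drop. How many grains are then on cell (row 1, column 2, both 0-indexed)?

2

step 0: 2 1 0 1 0 2
3 2 1 0 2 1
0 0 2 1 1 2
3 2 1 0 0 1
step 1: 3 1 0 1 0 2
3 2 1 0 2 1
0 0 2 1 1 2
3 2 1 0 0 1
step 2: 1 2 0 1 0 2
0 3 1 0 2 1
1 0 2 1 1 2
3 2 1 0 0 1
step 3: 2 2 0 1 0 2
0 3 1 0 2 1
1 0 2 1 1 2
3 2 1 0 0 1
step 4: 3 2 0 1 0 2
0 3 1 0 2 1
1 0 2 1 1 2
3 2 1 0 0 1
step 5: 0 3 0 1 0 2
1 3 1 0 2 1
1 0 2 1 1 2
3 2 1 0 0 1
step 6: 1 3 0 1 0 2
1 3 1 0 2 1
1 0 2 1 1 2
3 2 1 0 0 1
step 7: 2 3 0 1 0 2
1 3 1 0 2 1
1 0 2 1 1 2
3 2 1 0 0 1
step 8: 3 3 0 1 0 2
1 3 1 0 2 1
1 0 2 1 1 2
3 2 1 0 0 1
step 9: 1 1 1 1 0 2
3 0 2 0 2 1
1 1 2 1 1 2
3 2 1 0 0 1
step 10: 2 1 1 1 0 2
3 0 2 0 2 1
1 1 2 1 1 2
3 2 1 0 0 1
step 11: 3 1 1 1 0 2
3 0 2 0 2 1
1 1 2 1 1 2
3 2 1 0 0 1
step 12: 1 2 1 1 0 2
0 1 2 0 2 1
2 1 2 1 1 2
3 2 1 0 0 1
step 13: 2 2 1 1 0 2
0 1 2 0 2 1
2 1 2 1 1 2
3 2 1 0 0 1
step 14: 3 2 1 1 0 2
0 1 2 0 2 1
2 1 2 1 1 2
3 2 1 0 0 1
step 15: 0 3 1 1 0 2
1 1 2 0 2 1
2 1 2 1 1 2
3 2 1 0 0 1
step 16: 1 3 1 1 0 2
1 1 2 0 2 1
2 1 2 1 1 2
3 2 1 0 0 1
step 17: 2 3 1 1 0 2
1 1 2 0 2 1
2 1 2 1 1 2
3 2 1 0 0 1
step 18: 3 3 1 1 0 2
1 1 2 0 2 1
2 1 2 1 1 2
3 2 1 0 0 1
step 19: 1 0 2 1 0 2
2 2 2 0 2 1
2 1 2 1 1 2
3 2 1 0 0 1
step 20: 2 0 2 1 0 2
2 2 2 0 2 1
2 1 2 1 1 2
3 2 1 0 0 1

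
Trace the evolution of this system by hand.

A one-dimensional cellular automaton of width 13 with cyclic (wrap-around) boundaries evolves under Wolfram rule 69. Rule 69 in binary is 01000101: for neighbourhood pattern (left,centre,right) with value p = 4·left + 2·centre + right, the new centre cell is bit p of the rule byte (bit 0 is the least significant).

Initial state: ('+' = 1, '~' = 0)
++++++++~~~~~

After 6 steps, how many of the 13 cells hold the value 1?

7

k=0  ++++++++~~~~~
k=1  ~~~~~~~+~+++~
k=2  ++++++~+~~~+~
k=3  ~~~~~+~+~+~+~
k=4  ++++~+~+~+~+~
k=5  ~~~+~+~+~+~+~
k=6  ++~+~+~+~+~+~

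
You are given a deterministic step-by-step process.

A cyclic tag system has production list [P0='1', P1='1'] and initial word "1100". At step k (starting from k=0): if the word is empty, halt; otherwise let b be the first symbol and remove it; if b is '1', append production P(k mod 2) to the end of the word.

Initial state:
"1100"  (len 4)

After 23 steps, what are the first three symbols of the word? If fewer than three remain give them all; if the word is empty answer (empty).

step 0: "1100"  (len 4)
step 1: "1001"  (len 4)
step 2: "0011"  (len 4)
step 3: "011"  (len 3)
step 4: "11"  (len 2)
step 5: "11"  (len 2)
step 6: "11"  (len 2)
step 7: "11"  (len 2)
step 8: "11"  (len 2)
step 9: "11"  (len 2)
step 10: "11"  (len 2)
step 11: "11"  (len 2)
step 12: "11"  (len 2)
step 13: "11"  (len 2)
step 14: "11"  (len 2)
step 15: "11"  (len 2)
step 16: "11"  (len 2)
step 17: "11"  (len 2)
step 18: "11"  (len 2)
step 19: "11"  (len 2)
step 20: "11"  (len 2)
step 21: "11"  (len 2)
step 22: "11"  (len 2)
step 23: "11"  (len 2)

11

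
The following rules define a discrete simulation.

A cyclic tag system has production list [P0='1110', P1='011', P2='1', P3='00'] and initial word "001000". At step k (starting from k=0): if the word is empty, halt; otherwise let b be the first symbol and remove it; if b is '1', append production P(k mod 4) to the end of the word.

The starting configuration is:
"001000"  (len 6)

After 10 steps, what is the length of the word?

0) "001000"  (len 6)
1) "01000"  (len 5)
2) "1000"  (len 4)
3) "0001"  (len 4)
4) "001"  (len 3)
5) "01"  (len 2)
6) "1"  (len 1)
7) "1"  (len 1)
8) "00"  (len 2)
9) "0"  (len 1)
10) (halted — word empty)

0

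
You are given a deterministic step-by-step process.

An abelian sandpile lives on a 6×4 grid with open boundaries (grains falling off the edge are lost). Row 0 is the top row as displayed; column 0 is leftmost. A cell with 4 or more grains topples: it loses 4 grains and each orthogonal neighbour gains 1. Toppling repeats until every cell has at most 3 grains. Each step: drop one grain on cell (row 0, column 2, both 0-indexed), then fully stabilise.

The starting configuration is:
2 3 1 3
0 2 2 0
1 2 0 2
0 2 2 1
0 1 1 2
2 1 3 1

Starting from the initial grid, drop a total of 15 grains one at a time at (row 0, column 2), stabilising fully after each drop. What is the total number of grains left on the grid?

step 0: 2 3 1 3
0 2 2 0
1 2 0 2
0 2 2 1
0 1 1 2
2 1 3 1
step 1: 2 3 2 3
0 2 2 0
1 2 0 2
0 2 2 1
0 1 1 2
2 1 3 1
step 2: 2 3 3 3
0 2 2 0
1 2 0 2
0 2 2 1
0 1 1 2
2 1 3 1
step 3: 3 0 2 0
0 3 3 1
1 2 0 2
0 2 2 1
0 1 1 2
2 1 3 1
step 4: 3 0 3 0
0 3 3 1
1 2 0 2
0 2 2 1
0 1 1 2
2 1 3 1
step 5: 3 2 1 1
1 0 1 2
1 3 1 2
0 2 2 1
0 1 1 2
2 1 3 1
step 6: 3 2 2 1
1 0 1 2
1 3 1 2
0 2 2 1
0 1 1 2
2 1 3 1
step 7: 3 2 3 1
1 0 1 2
1 3 1 2
0 2 2 1
0 1 1 2
2 1 3 1
step 8: 3 3 0 2
1 0 2 2
1 3 1 2
0 2 2 1
0 1 1 2
2 1 3 1
step 9: 3 3 1 2
1 0 2 2
1 3 1 2
0 2 2 1
0 1 1 2
2 1 3 1
step 10: 3 3 2 2
1 0 2 2
1 3 1 2
0 2 2 1
0 1 1 2
2 1 3 1
step 11: 3 3 3 2
1 0 2 2
1 3 1 2
0 2 2 1
0 1 1 2
2 1 3 1
step 12: 0 1 1 3
2 1 3 2
1 3 1 2
0 2 2 1
0 1 1 2
2 1 3 1
step 13: 0 1 2 3
2 1 3 2
1 3 1 2
0 2 2 1
0 1 1 2
2 1 3 1
step 14: 0 1 3 3
2 1 3 2
1 3 1 2
0 2 2 1
0 1 1 2
2 1 3 1
step 15: 0 2 2 1
2 2 1 0
1 3 2 3
0 2 2 1
0 1 1 2
2 1 3 1

35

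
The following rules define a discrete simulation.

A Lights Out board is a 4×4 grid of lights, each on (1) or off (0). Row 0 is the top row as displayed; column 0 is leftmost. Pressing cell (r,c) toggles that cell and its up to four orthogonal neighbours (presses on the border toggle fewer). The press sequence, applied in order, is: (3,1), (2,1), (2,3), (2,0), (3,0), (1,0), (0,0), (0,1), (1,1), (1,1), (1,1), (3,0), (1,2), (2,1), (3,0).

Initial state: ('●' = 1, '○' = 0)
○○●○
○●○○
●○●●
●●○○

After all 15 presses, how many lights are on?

t=0: ○○●○
○●○○
●○●●
●●○○
t=1: ○○●○
○●○○
●●●●
○○●○
t=2: ○○●○
○○○○
○○○●
○●●○
t=3: ○○●○
○○○●
○○●○
○●●●
t=4: ○○●○
●○○●
●●●○
●●●●
t=5: ○○●○
●○○●
○●●○
○○●●
t=6: ●○●○
○●○●
●●●○
○○●●
t=7: ○●●○
●●○●
●●●○
○○●●
t=8: ●○○○
●○○●
●●●○
○○●●
t=9: ●●○○
○●●●
●○●○
○○●●
t=10: ●○○○
●○○●
●●●○
○○●●
t=11: ●●○○
○●●●
●○●○
○○●●
t=12: ●●○○
○●●●
○○●○
●●●●
t=13: ●●●○
○○○○
○○○○
●●●●
t=14: ●●●○
○●○○
●●●○
●○●●
t=15: ●●●○
○●○○
○●●○
○●●●

9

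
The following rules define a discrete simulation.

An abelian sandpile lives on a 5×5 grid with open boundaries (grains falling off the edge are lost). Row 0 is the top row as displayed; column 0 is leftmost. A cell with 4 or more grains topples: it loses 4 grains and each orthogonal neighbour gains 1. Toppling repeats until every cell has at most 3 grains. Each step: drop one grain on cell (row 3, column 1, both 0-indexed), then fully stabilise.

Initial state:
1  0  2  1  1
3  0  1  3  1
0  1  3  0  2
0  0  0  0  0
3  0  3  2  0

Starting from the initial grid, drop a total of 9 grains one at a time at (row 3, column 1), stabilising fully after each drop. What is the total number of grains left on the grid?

36

step 0: 1  0  2  1  1
3  0  1  3  1
0  1  3  0  2
0  0  0  0  0
3  0  3  2  0
step 1: 1  0  2  1  1
3  0  1  3  1
0  1  3  0  2
0  1  0  0  0
3  0  3  2  0
step 2: 1  0  2  1  1
3  0  1  3  1
0  1  3  0  2
0  2  0  0  0
3  0  3  2  0
step 3: 1  0  2  1  1
3  0  1  3  1
0  1  3  0  2
0  3  0  0  0
3  0  3  2  0
step 4: 1  0  2  1  1
3  0  1  3  1
0  2  3  0  2
1  0  1  0  0
3  1  3  2  0
step 5: 1  0  2  1  1
3  0  1  3  1
0  2  3  0  2
1  1  1  0  0
3  1  3  2  0
step 6: 1  0  2  1  1
3  0  1  3  1
0  2  3  0  2
1  2  1  0  0
3  1  3  2  0
step 7: 1  0  2  1  1
3  0  1  3  1
0  2  3  0  2
1  3  1  0  0
3  1  3  2  0
step 8: 1  0  2  1  1
3  0  1  3  1
0  3  3  0  2
2  0  2  0  0
3  2  3  2  0
step 9: 1  0  2  1  1
3  0  1  3  1
0  3  3  0  2
2  1  2  0  0
3  2  3  2  0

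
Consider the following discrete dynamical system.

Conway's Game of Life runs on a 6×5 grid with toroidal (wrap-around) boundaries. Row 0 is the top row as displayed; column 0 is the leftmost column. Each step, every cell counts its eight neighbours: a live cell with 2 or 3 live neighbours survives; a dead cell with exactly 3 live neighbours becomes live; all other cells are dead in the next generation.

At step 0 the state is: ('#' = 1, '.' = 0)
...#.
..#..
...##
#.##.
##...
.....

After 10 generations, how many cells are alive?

gen 0: ...#.
..#..
...##
#.##.
##...
.....
gen 1: .....
..#.#
.#..#
#.##.
###.#
.....
gen 2: .....
#..#.
.#..#
.....
#.#.#
##...
gen 3: ##..#
#...#
#...#
.#.##
#...#
##..#
gen 4: ...#.
...#.
.#...
.#.#.
..#..
...#.
gen 5: ..###
..#..
.....
.#...
..##.
..##.
gen 6: .#..#
..#..
.....
..#..
.#.#.
.#...
gen 7: ###..
.....
.....
..#..
.#...
.#...
gen 8: ###..
.#...
.....
.....
.##..
.....
gen 9: ###..
###..
.....
.....
.....
#....
gen 10: ..#.#
#.#..
.#...
.....
.....
#....

6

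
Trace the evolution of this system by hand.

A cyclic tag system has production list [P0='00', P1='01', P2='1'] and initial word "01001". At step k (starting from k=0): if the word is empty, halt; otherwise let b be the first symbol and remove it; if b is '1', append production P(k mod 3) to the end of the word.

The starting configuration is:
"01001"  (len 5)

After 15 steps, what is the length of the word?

t=0: "01001"  (len 5)
t=1: "1001"  (len 4)
t=2: "00101"  (len 5)
t=3: "0101"  (len 4)
t=4: "101"  (len 3)
t=5: "0101"  (len 4)
t=6: "101"  (len 3)
t=7: "0100"  (len 4)
t=8: "100"  (len 3)
t=9: "001"  (len 3)
t=10: "01"  (len 2)
t=11: "1"  (len 1)
t=12: "1"  (len 1)
t=13: "00"  (len 2)
t=14: "0"  (len 1)
t=15: (halted — word empty)

0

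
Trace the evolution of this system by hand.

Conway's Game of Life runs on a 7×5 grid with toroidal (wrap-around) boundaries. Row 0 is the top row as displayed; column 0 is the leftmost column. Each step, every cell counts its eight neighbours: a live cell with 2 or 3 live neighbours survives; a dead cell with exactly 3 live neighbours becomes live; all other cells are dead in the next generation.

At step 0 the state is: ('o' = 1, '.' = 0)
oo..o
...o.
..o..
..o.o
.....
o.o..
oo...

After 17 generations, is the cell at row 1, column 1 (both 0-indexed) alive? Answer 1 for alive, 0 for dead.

gen 0: oo..o
...o.
..o..
..o.o
.....
o.o..
oo...
gen 1: .oo.o
ooooo
..o..
...o.
.o.o.
o....
..o..
gen 2: ....o
....o
o....
...o.
..o.o
.oo..
o.oo.
gen 3: o...o
o...o
....o
...oo
.oo..
o...o
o.ooo
gen 4: .....
...o.
.....
o.ooo
.oo..
.....
.....
gen 5: .....
.....
..o..
o.ooo
ooo.o
.....
.....
gen 6: .....
.....
.oo.o
.....
..o..
oo...
.....
gen 7: .....
.....
.....
.ooo.
.o...
.o...
.....
gen 8: .....
.....
..o..
.oo..
oo...
.....
.....
gen 9: .....
.....
.oo..
o.o..
ooo..
.....
.....
gen 10: .....
.....
.oo..
o..o.
o.o..
.o...
.....
gen 11: .....
.....
.oo..
o..oo
o.o.o
.o...
.....
gen 12: .....
.....
ooooo
.....
..o..
oo...
.....
gen 13: .....
ooooo
ooooo
o...o
.o...
.o...
.....
gen 14: ooooo
.....
.....
.....
.o...
.....
.....
gen 15: ooooo
ooooo
.....
.....
.....
.....
ooooo
gen 16: .....
.....
ooooo
.....
.....
ooooo
.....
gen 17: .....
ooooo
ooooo
ooooo
ooooo
ooooo
ooooo

1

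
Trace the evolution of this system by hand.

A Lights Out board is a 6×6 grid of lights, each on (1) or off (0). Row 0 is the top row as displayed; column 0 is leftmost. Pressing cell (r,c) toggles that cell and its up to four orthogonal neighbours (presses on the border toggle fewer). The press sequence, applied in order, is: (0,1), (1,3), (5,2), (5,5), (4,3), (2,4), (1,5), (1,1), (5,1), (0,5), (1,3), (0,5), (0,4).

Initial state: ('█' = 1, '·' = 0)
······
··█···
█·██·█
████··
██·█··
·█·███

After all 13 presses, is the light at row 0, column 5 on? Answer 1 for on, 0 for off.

[0] ······
··█···
█·██·█
████··
██·█··
·█·███
[1] ███···
·██···
█·██·█
████··
██·█··
·█·███
[2] ████··
·█·██·
█·█··█
████··
██·█··
·█·███
[3] ████··
·█·██·
█·█··█
████··
████··
··█·██
[4] ████··
·█·██·
█·█··█
████··
████·█
··█···
[5] ████··
·█·██·
█·█··█
███···
██··██
··██··
[6] ████··
·█·█··
█·███·
███·█·
██··██
··██··
[7] ████·█
·█·███
█·████
███·█·
██··██
··██··
[8] █·██·█
█·████
██████
███·█·
██··██
··██··
[9] █·██·█
█·████
██████
███·█·
█···██
██·█··
[10] █·███·
█·███·
██████
███·█·
█···██
██·█··
[11] █·█·█·
█·····
███·██
███·█·
█···██
██·█··
[12] █·█··█
█····█
███·██
███·█·
█···██
██·█··
[13] █·███·
█···██
███·██
███·█·
█···██
██·█··

0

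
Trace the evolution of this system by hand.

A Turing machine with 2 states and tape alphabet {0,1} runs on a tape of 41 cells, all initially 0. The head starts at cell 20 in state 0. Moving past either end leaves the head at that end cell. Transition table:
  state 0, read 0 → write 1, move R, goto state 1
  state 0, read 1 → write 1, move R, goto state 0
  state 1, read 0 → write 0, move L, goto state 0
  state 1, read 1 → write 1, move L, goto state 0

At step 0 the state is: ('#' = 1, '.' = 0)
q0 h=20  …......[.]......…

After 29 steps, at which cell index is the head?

29

gen 0: q0 h=20  …......[.]......…
gen 1: q1 h=21  ….....#[.]......…
gen 2: q0 h=20  …......[#]......…
gen 3: q0 h=21  ….....#[.]......…
gen 4: q1 h=22  …....##[.]......…
gen 5: q0 h=21  ….....#[#]......…
gen 6: q0 h=22  …....##[.]......…
gen 7: q1 h=23  …...###[.]......…
gen 8: q0 h=22  …....##[#]......…
gen 9: q0 h=23  …...###[.]......…
gen 10: q1 h=24  …..####[.]......…
gen 11: q0 h=23  …...###[#]......…
gen 12: q0 h=24  …..####[.]......…
gen 13: q1 h=25  ….#####[.]......…
gen 14: q0 h=24  …..####[#]......…
gen 15: q0 h=25  ….#####[.]......…
gen 16: q1 h=26  …######[.]......…
gen 17: q0 h=25  ….#####[#]......…
gen 18: q0 h=26  …######[.]......…
gen 19: q1 h=27  …######[.]......…
gen 20: q0 h=26  …######[#]......…
gen 21: q0 h=27  …######[.]......…
gen 22: q1 h=28  …######[.]......…
gen 23: q0 h=27  …######[#]......…
gen 24: q0 h=28  …######[.]......…
gen 25: q1 h=29  …######[.]......…
gen 26: q0 h=28  …######[#]......…
gen 27: q0 h=29  …######[.]......…
gen 28: q1 h=30  …######[.]......…
gen 29: q0 h=29  …######[#]......…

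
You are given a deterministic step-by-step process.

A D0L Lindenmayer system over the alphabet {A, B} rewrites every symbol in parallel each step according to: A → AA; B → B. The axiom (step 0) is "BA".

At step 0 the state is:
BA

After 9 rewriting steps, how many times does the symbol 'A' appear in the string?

gen 0: BA
gen 1: BAA
gen 2: BAAAA
gen 3: BAAAAAAAA
gen 4: BAAAAAAAAAAAAAAAA
gen 5: BAAAAAAAAAAAAAAAAAAAAAAAAAAAAAAAA
gen 6: BAAAAAAAAAAAAAAAAAAAAAAAAAAAAAAAAAAAAAAAAAAAAAAAAAAAAAAAAAAAAAAAA
gen 7: BAAAAAAAAAAAAAAAAAAAAAAAAAAAAAAAAAAAAAAAAAAAAAAAAAAAAAAAAA…AAAAAAAAAAAAAAAAAAAAAAAAAAAAAAAAAAAAAAAAAAAAAAAAAAAAAAAAAA  (len 129)
gen 8: BAAAAAAAAAAAAAAAAAAAAAAAAAAAAAAAAAAAAAAAAAAAAAAAAAAAAAAAAA…AAAAAAAAAAAAAAAAAAAAAAAAAAAAAAAAAAAAAAAAAAAAAAAAAAAAAAAAAA  (len 257)
gen 9: BAAAAAAAAAAAAAAAAAAAAAAAAAAAAAAAAAAAAAAAAAAAAAAAAAAAAAAAAA…AAAAAAAAAAAAAAAAAAAAAAAAAAAAAAAAAAAAAAAAAAAAAAAAAAAAAAAAAA  (len 513)

512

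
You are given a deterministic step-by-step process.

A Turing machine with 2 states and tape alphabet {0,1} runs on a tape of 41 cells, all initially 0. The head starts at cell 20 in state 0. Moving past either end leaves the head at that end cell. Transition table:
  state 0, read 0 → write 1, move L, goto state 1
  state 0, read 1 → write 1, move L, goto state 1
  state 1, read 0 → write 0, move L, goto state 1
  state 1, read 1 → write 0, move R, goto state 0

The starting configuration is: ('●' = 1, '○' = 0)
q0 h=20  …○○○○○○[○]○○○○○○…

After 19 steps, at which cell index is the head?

1

step 0: q0 h=20  …○○○○○○[○]○○○○○○…
step 1: q1 h=19  …○○○○○○[○]●○○○○○…
step 2: q1 h=18  …○○○○○○[○]○●○○○○…
step 3: q1 h=17  …○○○○○○[○]○○●○○○…
step 4: q1 h=16  …○○○○○○[○]○○○●○○…
step 5: q1 h=15  …○○○○○○[○]○○○○●○…
step 6: q1 h=14  …○○○○○○[○]○○○○○●…
step 7: q1 h=13  …○○○○○○[○]○○○○○○…
step 8: q1 h=12  …○○○○○○[○]○○○○○○…
step 9: q1 h=11  …○○○○○○[○]○○○○○○…
step 10: q1 h=10  …○○○○○○[○]○○○○○○…
step 11: q1 h= 9  …○○○○○○[○]○○○○○○…
step 12: q1 h= 8  …○○○○○○[○]○○○○○○…
step 13: q1 h= 7  …○○○○○○[○]○○○○○○…
step 14: q1 h= 6  |○○○○○○[○]○○○○○○…
step 15: q1 h= 5  |○○○○○[○]○○○○○○…
step 16: q1 h= 4  |○○○○[○]○○○○○○…
step 17: q1 h= 3  |○○○[○]○○○○○○…
step 18: q1 h= 2  |○○[○]○○○○○○…
step 19: q1 h= 1  |○[○]○○○○○○…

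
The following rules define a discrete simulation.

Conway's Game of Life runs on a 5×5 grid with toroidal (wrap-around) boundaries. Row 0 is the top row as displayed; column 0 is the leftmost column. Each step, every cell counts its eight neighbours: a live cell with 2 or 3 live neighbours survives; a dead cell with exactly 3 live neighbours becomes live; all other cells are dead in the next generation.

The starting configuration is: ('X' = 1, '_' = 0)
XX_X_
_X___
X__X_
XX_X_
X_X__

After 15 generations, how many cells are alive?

8

k=0  XX_X_
_X___
X__X_
XX_X_
X_X__
k=1  X___X
_X___
X____
X__X_
___X_
k=2  X___X
_X__X
XX__X
_____
X__X_
k=3  _X_X_
_X_X_
_X__X
_X___
X____
k=4  XX__X
_X_XX
_X___
_X___
XXX__
k=5  _____
_X_XX
_X___
_____
__X_X
k=6  X_X_X
X_X__
X_X__
_____
_____
k=7  X__XX
X_X__
_____
_____
_____
k=8  XX_XX
XX_X_
_____
_____
____X
k=9  _X_X_
_X_X_
_____
_____
___XX
k=10  X__X_
_____
_____
_____
__XXX
k=11  __XX_
_____
_____
___X_
__XXX
k=12  __X_X
_____
_____
__XXX
____X
k=13  ___X_
_____
___X_
___XX
X_X_X
k=14  ___XX
_____
___XX
X_X__
X_X__
k=15  ___XX
_____
___XX
X_X__
X_X__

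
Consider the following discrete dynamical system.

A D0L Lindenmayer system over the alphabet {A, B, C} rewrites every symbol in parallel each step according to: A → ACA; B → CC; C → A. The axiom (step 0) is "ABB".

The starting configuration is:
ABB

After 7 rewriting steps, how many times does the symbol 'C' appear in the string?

285

t=0: ABB
t=1: ACACCCC
t=2: ACAAACAAAAA
t=3: ACAAACAACAACAAACAACAACAACAACA
t=4: ACAAACAACAACAAACAACAAACAACAAACAACAACAAACAACAAACAACAAACAACAAACAACAAACA
t=5: ACAAACAACAACAAACAACAAACAACAAACAACAACAAACAACAAACAACAACAAACA…ACAAACAACAAACAACAACAAACAACAAACAACAACAAACAACAAACAACAACAAACA  (len 167)
t=6: ACAAACAACAACAAACAACAAACAACAAACAACAACAAACAACAAACAACAACAAACA…ACAAACAACAACAAACAACAAACAACAACAAACAACAAACAACAAACAACAACAAACA  (len 403)
t=7: ACAAACAACAACAAACAACAAACAACAAACAACAACAAACAACAAACAACAACAAACA…ACAAACAACAACAAACAACAAACAACAACAAACAACAAACAACAAACAACAACAAACA  (len 973)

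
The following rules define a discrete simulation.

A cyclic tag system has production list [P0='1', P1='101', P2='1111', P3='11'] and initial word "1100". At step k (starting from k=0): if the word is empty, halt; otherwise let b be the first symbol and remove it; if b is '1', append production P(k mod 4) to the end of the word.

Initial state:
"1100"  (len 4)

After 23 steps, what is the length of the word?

gen 0: "1100"  (len 4)
gen 1: "1001"  (len 4)
gen 2: "001101"  (len 6)
gen 3: "01101"  (len 5)
gen 4: "1101"  (len 4)
gen 5: "1011"  (len 4)
gen 6: "011101"  (len 6)
gen 7: "11101"  (len 5)
gen 8: "110111"  (len 6)
gen 9: "101111"  (len 6)
gen 10: "01111101"  (len 8)
gen 11: "1111101"  (len 7)
gen 12: "11110111"  (len 8)
gen 13: "11101111"  (len 8)
gen 14: "1101111101"  (len 10)
gen 15: "1011111011111"  (len 13)
gen 16: "01111101111111"  (len 14)
gen 17: "1111101111111"  (len 13)
gen 18: "111101111111101"  (len 15)
gen 19: "111011111111011111"  (len 18)
gen 20: "1101111111101111111"  (len 19)
gen 21: "1011111111011111111"  (len 19)
gen 22: "011111111011111111101"  (len 21)
gen 23: "11111111011111111101"  (len 20)

20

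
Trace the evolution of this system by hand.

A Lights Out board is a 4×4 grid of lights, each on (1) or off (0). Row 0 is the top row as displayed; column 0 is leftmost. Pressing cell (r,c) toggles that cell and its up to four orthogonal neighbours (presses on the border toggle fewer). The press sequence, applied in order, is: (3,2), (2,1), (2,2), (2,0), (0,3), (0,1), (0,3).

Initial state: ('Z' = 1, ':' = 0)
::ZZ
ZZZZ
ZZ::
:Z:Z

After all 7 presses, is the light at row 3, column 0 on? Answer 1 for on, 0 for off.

t=0: ::ZZ
ZZZZ
ZZ::
:Z:Z
t=1: ::ZZ
ZZZZ
ZZZ:
::Z:
t=2: ::ZZ
Z:ZZ
::::
:ZZ:
t=3: ::ZZ
Z::Z
:ZZZ
:Z::
t=4: ::ZZ
:::Z
Z:ZZ
ZZ::
t=5: ::::
::::
Z:ZZ
ZZ::
t=6: ZZZ:
:Z::
Z:ZZ
ZZ::
t=7: ZZ:Z
:Z:Z
Z:ZZ
ZZ::

1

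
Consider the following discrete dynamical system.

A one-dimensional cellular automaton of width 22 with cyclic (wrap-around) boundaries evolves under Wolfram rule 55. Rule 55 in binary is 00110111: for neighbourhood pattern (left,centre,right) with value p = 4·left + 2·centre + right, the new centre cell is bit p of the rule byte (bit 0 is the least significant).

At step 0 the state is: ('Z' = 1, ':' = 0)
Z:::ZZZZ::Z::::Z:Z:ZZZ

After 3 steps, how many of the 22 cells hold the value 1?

k=0  Z:::ZZZZ::Z::::Z:Z:ZZZ
k=1  :ZZZ::::ZZZZZZZZZZZ:::
k=2  Z:::ZZZZ:::::::::::ZZZ
k=3  :ZZZ::::ZZZZZZZZZZZ:::

14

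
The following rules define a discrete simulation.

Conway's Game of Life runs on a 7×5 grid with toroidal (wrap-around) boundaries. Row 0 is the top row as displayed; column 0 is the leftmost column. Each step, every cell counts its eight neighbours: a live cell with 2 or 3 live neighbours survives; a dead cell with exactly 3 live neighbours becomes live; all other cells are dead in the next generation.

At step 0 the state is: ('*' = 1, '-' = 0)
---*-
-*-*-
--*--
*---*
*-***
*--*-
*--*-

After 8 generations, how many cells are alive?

step 0: ---*-
-*-*-
--*--
*---*
*-***
*--*-
*--*-
step 1: ---*-
---*-
*****
*-*--
--*--
*----
--**-
step 2: ---**
**---
*----
*----
-----
-***-
--***
step 3: -*---
**---
*---*
-----
-**--
-*--*
**---
step 4: --*--
-*--*
**--*
**---
***--
-----
-**--
step 5: *-**-
-****
--*-*
-----
*-*--
*----
-**--
step 6: *----
-----
***-*
-*-*-
-*---
*-*--
*-***
step 7: **-*-
----*
*****
---**
**---
*-*--
*-**-
step 8: **-*-
-----
-**--
-----
****-
*-**-
*--*-

14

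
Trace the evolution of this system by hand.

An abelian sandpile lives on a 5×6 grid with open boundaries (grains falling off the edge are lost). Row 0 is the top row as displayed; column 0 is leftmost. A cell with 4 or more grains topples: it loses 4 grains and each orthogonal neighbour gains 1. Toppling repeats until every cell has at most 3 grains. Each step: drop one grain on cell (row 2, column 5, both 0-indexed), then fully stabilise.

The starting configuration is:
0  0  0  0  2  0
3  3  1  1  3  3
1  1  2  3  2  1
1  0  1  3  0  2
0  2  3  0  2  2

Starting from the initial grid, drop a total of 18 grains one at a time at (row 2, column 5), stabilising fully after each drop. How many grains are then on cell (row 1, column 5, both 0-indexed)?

2

step 0: 0  0  0  0  2  0
3  3  1  1  3  3
1  1  2  3  2  1
1  0  1  3  0  2
0  2  3  0  2  2
step 1: 0  0  0  0  2  0
3  3  1  1  3  3
1  1  2  3  2  2
1  0  1  3  0  2
0  2  3  0  2  2
step 2: 0  0  0  0  2  0
3  3  1  1  3  3
1  1  2  3  2  3
1  0  1  3  0  2
0  2  3  0  2  2
step 3: 0  0  0  0  3  1
3  3  1  3  1  1
1  1  3  1  1  2
1  0  2  0  2  3
0  2  3  1  2  2
step 4: 0  0  0  0  3  1
3  3  1  3  1  1
1  1  3  1  1  3
1  0  2  0  2  3
0  2  3  1  2  2
step 5: 0  0  0  0  3  1
3  3  1  3  1  2
1  1  3  1  2  1
1  0  2  0  3  0
0  2  3  1  2  3
step 6: 0  0  0  0  3  1
3  3  1  3  1  2
1  1  3  1  2  2
1  0  2  0  3  0
0  2  3  1  2  3
step 7: 0  0  0  0  3  1
3  3  1  3  1  2
1  1  3  1  2  3
1  0  2  0  3  0
0  2  3  1  2  3
step 8: 0  0  0  0  3  1
3  3  1  3  1  3
1  1  3  1  3  0
1  0  2  0  3  1
0  2  3  1  2  3
step 9: 0  0  0  0  3  1
3  3  1  3  1  3
1  1  3  1  3  1
1  0  2  0  3  1
0  2  3  1  2  3
step 10: 0  0  0  0  3  1
3  3  1  3  1  3
1  1  3  1  3  2
1  0  2  0  3  1
0  2  3  1  2  3
step 11: 0  0  0  0  3  1
3  3  1  3  1  3
1  1  3  1  3  3
1  0  2  0  3  1
0  2  3  1  2  3
step 12: 0  0  0  0  3  2
3  3  1  3  3  0
1  1  3  2  1  2
1  0  2  1  0  3
0  2  3  1  3  3
step 13: 0  0  0  0  3  2
3  3  1  3  3  0
1  1  3  2  1  3
1  0  2  1  0  3
0  2  3  1  3  3
step 14: 0  0  0  0  3  2
3  3  1  3  3  1
1  1  3  2  2  1
1  0  2  1  2  1
0  2  3  2  0  1
step 15: 0  0  0  0  3  2
3  3  1  3  3  1
1  1  3  2  2  2
1  0  2  1  2  1
0  2  3  2  0  1
step 16: 0  0  0  0  3  2
3  3  1  3  3  1
1  1  3  2  2  3
1  0  2  1  2  1
0  2  3  2  0  1
step 17: 0  0  0  0  3  2
3  3  1  3  3  2
1  1  3  2  3  0
1  0  2  1  2  2
0  2  3  2  0  1
step 18: 0  0  0  0  3  2
3  3  1  3  3  2
1  1  3  2  3  1
1  0  2  1  2  2
0  2  3  2  0  1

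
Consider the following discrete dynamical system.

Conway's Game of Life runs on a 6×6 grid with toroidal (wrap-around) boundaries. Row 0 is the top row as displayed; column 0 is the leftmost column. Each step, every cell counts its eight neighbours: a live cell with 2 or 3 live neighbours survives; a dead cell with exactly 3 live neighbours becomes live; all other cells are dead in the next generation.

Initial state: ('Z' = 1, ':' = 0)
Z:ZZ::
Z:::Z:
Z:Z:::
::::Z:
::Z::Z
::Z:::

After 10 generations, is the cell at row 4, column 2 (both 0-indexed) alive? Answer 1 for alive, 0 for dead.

1

t=0: Z:ZZ::
Z:::Z:
Z:Z:::
::::Z:
::Z::Z
::Z:::
t=1: ::ZZ:Z
Z:Z:::
:Z:Z::
:Z:Z:Z
:::Z::
::Z:::
t=2: ::ZZ::
Z:::Z:
:Z:ZZ:
Z::Z::
:::ZZ:
::Z:Z:
t=3: :ZZ:ZZ
:Z::ZZ
ZZZZZ:
:::::Z
::Z:ZZ
::Z:Z:
t=4: :ZZ:::
::::::
:ZZZ::
::::::
::::ZZ
Z:Z:::
t=5: :ZZ:::
:::Z::
::Z:::
::ZZZ:
:::::Z
Z:ZZ:Z
t=6: ZZ::Z:
:Z:Z::
::Z:Z:
::ZZZ:
ZZ:::Z
Z:ZZZZ
t=7: ::::::
ZZ:ZZZ
:Z::Z:
Z:Z:Z:
::::::
::ZZ::
t=8: ZZ:::Z
ZZZZZZ
::::::
:Z:Z:Z
:ZZ:::
::::::
t=9: :::Z::
::ZZZ:
::::::
ZZ::::
ZZZ:::
::Z:::
t=10: ::::Z:
::ZZZ:
:ZZZ::
Z:Z:::
Z:Z:::
::ZZ::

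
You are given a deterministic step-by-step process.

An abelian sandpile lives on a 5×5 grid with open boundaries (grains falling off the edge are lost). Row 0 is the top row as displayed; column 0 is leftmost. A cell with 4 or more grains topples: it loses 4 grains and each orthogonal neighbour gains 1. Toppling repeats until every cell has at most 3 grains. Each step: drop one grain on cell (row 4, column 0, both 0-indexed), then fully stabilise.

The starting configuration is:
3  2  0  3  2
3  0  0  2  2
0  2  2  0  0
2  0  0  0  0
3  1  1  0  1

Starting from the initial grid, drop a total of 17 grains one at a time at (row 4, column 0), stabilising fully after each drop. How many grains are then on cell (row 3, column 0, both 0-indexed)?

3

k=0  3  2  0  3  2
3  0  0  2  2
0  2  2  0  0
2  0  0  0  0
3  1  1  0  1
k=1  3  2  0  3  2
3  0  0  2  2
0  2  2  0  0
3  0  0  0  0
0  2  1  0  1
k=2  3  2  0  3  2
3  0  0  2  2
0  2  2  0  0
3  0  0  0  0
1  2  1  0  1
k=3  3  2  0  3  2
3  0  0  2  2
0  2  2  0  0
3  0  0  0  0
2  2  1  0  1
k=4  3  2  0  3  2
3  0  0  2  2
0  2  2  0  0
3  0  0  0  0
3  2  1  0  1
k=5  3  2  0  3  2
3  0  0  2  2
1  2  2  0  0
0  1  0  0  0
1  3  1  0  1
k=6  3  2  0  3  2
3  0  0  2  2
1  2  2  0  0
0  1  0  0  0
2  3  1  0  1
k=7  3  2  0  3  2
3  0  0  2  2
1  2  2  0  0
0  1  0  0  0
3  3  1  0  1
k=8  3  2  0  3  2
3  0  0  2  2
1  2  2  0  0
1  2  0  0  0
1  0  2  0  1
k=9  3  2  0  3  2
3  0  0  2  2
1  2  2  0  0
1  2  0  0  0
2  0  2  0  1
k=10  3  2  0  3  2
3  0  0  2  2
1  2  2  0  0
1  2  0  0  0
3  0  2  0  1
k=11  3  2  0  3  2
3  0  0  2  2
1  2  2  0  0
2  2  0  0  0
0  1  2  0  1
k=12  3  2  0  3  2
3  0  0  2  2
1  2  2  0  0
2  2  0  0  0
1  1  2  0  1
k=13  3  2  0  3  2
3  0  0  2  2
1  2  2  0  0
2  2  0  0  0
2  1  2  0  1
k=14  3  2  0  3  2
3  0  0  2  2
1  2  2  0  0
2  2  0  0  0
3  1  2  0  1
k=15  3  2  0  3  2
3  0  0  2  2
1  2  2  0  0
3  2  0  0  0
0  2  2  0  1
k=16  3  2  0  3  2
3  0  0  2  2
1  2  2  0  0
3  2  0  0  0
1  2  2  0  1
k=17  3  2  0  3  2
3  0  0  2  2
1  2  2  0  0
3  2  0  0  0
2  2  2  0  1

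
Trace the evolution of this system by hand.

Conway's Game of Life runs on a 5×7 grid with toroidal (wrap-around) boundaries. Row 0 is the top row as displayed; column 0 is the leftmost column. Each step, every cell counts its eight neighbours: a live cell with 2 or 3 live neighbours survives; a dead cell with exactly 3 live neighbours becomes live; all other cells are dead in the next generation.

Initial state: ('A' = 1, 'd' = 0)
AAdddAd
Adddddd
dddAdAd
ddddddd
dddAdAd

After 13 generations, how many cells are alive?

0) AAdddAd
Adddddd
dddAdAd
ddddddd
dddAdAd
1) AAddAdd
AAddAdd
ddddddd
ddddddd
ddddAdA
2) dAdAAdA
AAddddd
ddddddd
ddddddd
AddddAd
3) dAAdAAA
AAAdddd
ddddddd
ddddddd
AdddAAA
4) ddAdAdd
AdAAdAA
dAddddd
dddddAA
AAdAAdd
5) ddddddd
AdAAAAA
dAAdAdd
dAAdAAA
AAAAAdA
6) ddddddd
AdAdAAA
ddddddd
ddddddA
ddddAdA
7) AddAAdd
dddddAA
Adddddd
dddddAd
dddddAd
8) ddddAdd
AdddAAA
dddddAd
ddddddA
dddddAA
9) AdddAdd
ddddAdA
AdddAdd
ddddddA
dddddAA
10) AdddAdd
AddAAdA
AdddddA
AdddddA
AddddAA
11) dAdAAdd
dAdAAdd
dAddddd
dAddddd
dAdddAd
12) AAdAdAd
AAdAAdd
AAddddd
AAAdddd
AAddAdd
13) dddAdAd
dddAAdd
dddAddA
ddAdddA
dddAAdd

10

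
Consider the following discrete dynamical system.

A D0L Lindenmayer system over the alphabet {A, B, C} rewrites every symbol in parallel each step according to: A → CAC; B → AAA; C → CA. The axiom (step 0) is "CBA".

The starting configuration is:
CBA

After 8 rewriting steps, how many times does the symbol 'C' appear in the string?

0) CBA
1) CAAAACAC
2) CACACCACCACCACCACACCA
3) CACACCACACCACACACCACACACCACACACCACACACCACACCACACAC
4) CACACCACACCACACACCACACCACACACCACACCACACCACACACCACACCACACCA…CACACCACACCACACACCACACCACACCACACACCACACCACACACCACACCACACCA  (len 121)
5) CACACCACACCACACACCACACCACACACCACACCACACCACACACCACACCACACAC…CACACCACACCACACACCACACCACACCACACACCACACCACACACCACACCACACAC  (len 292)
6) CACACCACACCACACACCACACCACACACCACACCACACCACACACCACACCACACAC…CACACCACACCACACACCACACCACACCACACACCACACCACACACCACACCACACCA  (len 705)
7) CACACCACACCACACACCACACCACACACCACACCACACCACACACCACACCACACAC…CACACCACACCACACACCACACCACACCACACACCACACCACACACCACACCACACAC  (len 1702)
8) CACACCACACCACACACCACACCACACACCACACCACACCACACACCACACCACACAC…CACACCACACCACACACCACACCACACCACACACCACACCACACACCACACCACACCA  (len 4109)

2407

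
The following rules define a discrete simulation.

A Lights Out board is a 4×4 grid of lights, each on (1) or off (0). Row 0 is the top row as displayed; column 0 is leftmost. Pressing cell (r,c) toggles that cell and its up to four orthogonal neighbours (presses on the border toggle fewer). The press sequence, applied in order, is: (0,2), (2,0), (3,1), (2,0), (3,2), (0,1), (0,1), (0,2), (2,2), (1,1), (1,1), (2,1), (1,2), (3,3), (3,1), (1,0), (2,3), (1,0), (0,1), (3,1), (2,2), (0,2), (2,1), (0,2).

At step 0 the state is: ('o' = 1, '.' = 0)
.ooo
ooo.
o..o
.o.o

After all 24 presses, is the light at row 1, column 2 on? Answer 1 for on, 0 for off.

t=0: .ooo
ooo.
o..o
.o.o
t=1: ....
oo..
o..o
.o.o
t=2: ....
.o..
.o.o
oo.o
t=3: ....
.o..
...o
..oo
t=4: ....
oo..
oo.o
o.oo
t=5: ....
oo..
oooo
oo..
t=6: ooo.
o...
oooo
oo..
t=7: ....
oo..
oooo
oo..
t=8: .ooo
ooo.
oooo
oo..
t=9: .ooo
oo..
o...
ooo.
t=10: ..oo
..o.
oo..
ooo.
t=11: .ooo
oo..
o...
ooo.
t=12: .ooo
o...
.oo.
o.o.
t=13: .o.o
oooo
.o..
o.o.
t=14: .o.o
oooo
.o.o
o..o
t=15: .o.o
oooo
...o
.ooo
t=16: oo.o
..oo
o..o
.ooo
t=17: oo.o
..o.
o.o.
.oo.
t=18: .o.o
ooo.
..o.
.oo.
t=19: o.oo
o.o.
..o.
.oo.
t=20: o.oo
o.o.
.oo.
o...
t=21: o.oo
o...
...o
o.o.
t=22: oo..
o.o.
...o
o.o.
t=23: oo..
ooo.
oooo
ooo.
t=24: o.oo
oo..
oooo
ooo.

0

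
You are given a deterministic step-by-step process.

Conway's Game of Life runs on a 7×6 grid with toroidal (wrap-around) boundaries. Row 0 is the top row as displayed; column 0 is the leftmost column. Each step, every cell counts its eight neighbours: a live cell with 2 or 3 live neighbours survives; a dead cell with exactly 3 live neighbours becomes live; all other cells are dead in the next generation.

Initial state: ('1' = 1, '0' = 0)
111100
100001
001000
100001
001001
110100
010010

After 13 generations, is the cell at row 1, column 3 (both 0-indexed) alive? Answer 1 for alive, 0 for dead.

t=0: 111100
100001
001000
100001
001001
110100
010010
t=1: 001110
100101
010000
110001
001011
110111
000011
t=2: 101000
110101
011010
011011
001000
011000
010000
t=3: 001001
000111
000000
100011
100000
011000
100000
t=4: 100101
000111
100100
100001
100000
110000
101000
t=5: 111100
001100
100100
110001
000000
100001
001000
t=6: 000000
100010
100111
110001
010000
000000
001101
t=7: 000111
100110
000100
011000
010000
001000
000000
t=8: 000101
001000
010110
011000
010000
000000
000110
t=9: 001100
001000
010100
110100
011000
000000
000110
t=10: 001010
010000
110100
100100
111000
001100
001110
t=11: 011010
110100
110000
000101
100000
000010
010010
t=12: 000011
000101
010011
010001
000011
000001
011011
t=13: 001000
000100
001001
000000
000011
000100
000100

1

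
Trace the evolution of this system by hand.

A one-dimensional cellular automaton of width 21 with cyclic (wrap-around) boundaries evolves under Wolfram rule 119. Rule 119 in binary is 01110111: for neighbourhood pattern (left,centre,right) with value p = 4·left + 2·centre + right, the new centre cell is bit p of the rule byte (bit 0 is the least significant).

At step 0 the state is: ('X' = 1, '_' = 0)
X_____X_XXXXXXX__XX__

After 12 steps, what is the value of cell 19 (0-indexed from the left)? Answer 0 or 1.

0

k=0  X_____X_XXXXXXX__XX__
k=1  XXXXXXXX______XXX_XXX
k=2  _______XXXXXXX__XX___
k=3  XXXXXXX______XXX_XXXX
k=4  ______XXXXXXX__XX____
k=5  XXXXXX______XXX_XXXXX
k=6  _____XXXXXXX__XX_____
k=7  XXXXX______XXX_XXXXXX
k=8  ____XXXXXXX__XX______
k=9  XXXX______XXX_XXXXXXX
k=10  ___XXXXXXX__XX_______
k=11  XXX______XXX_XXXXXXXX
k=12  __XXXXXXX__XX________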